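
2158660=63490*34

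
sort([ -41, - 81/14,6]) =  [ - 41, - 81/14,6]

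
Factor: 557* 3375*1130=2124258750 = 2^1*3^3*5^4*113^1*557^1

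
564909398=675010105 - 110100707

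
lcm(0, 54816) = 0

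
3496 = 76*46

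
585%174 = 63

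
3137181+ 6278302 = 9415483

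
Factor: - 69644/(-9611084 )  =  7^(- 1) * 23^1 * 757^1*343253^(-1) = 17411/2402771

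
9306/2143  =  4 + 734/2143 = 4.34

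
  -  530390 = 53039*( - 10)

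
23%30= 23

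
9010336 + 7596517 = 16606853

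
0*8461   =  0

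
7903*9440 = 74604320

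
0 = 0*611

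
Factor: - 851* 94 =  - 79994 = -2^1*23^1*37^1* 47^1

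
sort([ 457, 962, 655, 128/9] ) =[ 128/9,  457, 655,  962] 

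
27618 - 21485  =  6133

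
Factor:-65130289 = - 7^1*89^1 * 104543^1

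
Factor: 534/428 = 2^( - 1 ) * 3^1*89^1*107^( - 1)=267/214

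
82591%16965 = 14731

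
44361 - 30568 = 13793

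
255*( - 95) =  - 24225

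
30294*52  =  1575288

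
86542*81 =7009902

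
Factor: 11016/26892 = 34/83  =  2^1*17^1*83^( - 1)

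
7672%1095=7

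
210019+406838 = 616857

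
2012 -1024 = 988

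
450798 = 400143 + 50655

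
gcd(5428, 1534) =118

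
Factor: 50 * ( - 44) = -2^3*5^2*11^1  =  - 2200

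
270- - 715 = 985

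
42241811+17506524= 59748335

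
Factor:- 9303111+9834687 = 2^3*3^3*23^1*107^1= 531576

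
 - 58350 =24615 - 82965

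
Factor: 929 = 929^1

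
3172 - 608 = 2564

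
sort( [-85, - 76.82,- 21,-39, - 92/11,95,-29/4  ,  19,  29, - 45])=[ - 85, - 76.82, - 45, - 39, - 21, - 92/11, -29/4, 19, 29,95]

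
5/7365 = 1/1473= 0.00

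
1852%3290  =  1852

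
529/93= 5 + 64/93= 5.69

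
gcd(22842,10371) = 3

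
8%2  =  0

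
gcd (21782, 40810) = 2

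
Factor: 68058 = 2^1*3^2*19^1*199^1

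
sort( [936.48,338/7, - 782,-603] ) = [ - 782 , - 603, 338/7,936.48 ]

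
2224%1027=170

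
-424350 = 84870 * (- 5)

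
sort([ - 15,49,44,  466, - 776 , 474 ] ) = [ - 776, - 15,44, 49 , 466,474 ]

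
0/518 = 0  =  0.00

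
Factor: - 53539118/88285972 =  - 2^( - 1 )* 449^( - 1)*49157^( - 1)*26769559^1 = - 26769559/44142986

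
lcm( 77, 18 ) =1386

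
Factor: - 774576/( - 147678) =2^3*3^2*11^1*151^ (-1 )= 792/151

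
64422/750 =85 +112/125=85.90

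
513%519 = 513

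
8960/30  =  896/3 = 298.67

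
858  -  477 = 381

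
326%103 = 17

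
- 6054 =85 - 6139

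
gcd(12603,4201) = 4201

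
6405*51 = 326655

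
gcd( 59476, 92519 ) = 1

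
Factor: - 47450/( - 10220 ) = 2^( - 1)*5^1*7^( -1) *13^1   =  65/14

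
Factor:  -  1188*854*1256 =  -1274277312  =  -2^6*3^3*7^1*11^1*61^1 * 157^1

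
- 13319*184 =-2450696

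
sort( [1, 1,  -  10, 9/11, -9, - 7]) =[ - 10, - 9, - 7, 9/11,1, 1]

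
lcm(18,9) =18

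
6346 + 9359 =15705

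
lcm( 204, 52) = 2652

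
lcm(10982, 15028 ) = 285532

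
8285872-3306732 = 4979140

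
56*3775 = 211400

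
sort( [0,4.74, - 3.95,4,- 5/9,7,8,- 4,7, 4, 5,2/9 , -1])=[ - 4, - 3.95, - 1, - 5/9,0,2/9, 4,4,  4.74, 5,7,7,8]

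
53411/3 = 53411/3= 17803.67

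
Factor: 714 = 2^1*3^1 * 7^1 * 17^1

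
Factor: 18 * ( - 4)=- 72 = - 2^3* 3^2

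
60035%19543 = 1406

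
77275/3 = 25758+1/3 = 25758.33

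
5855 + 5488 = 11343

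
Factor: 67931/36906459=3^( - 1)*67931^1* 12302153^( -1) 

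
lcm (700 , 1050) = 2100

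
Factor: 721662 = 2^1*3^1*120277^1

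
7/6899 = 7/6899 = 0.00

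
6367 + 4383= 10750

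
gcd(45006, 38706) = 6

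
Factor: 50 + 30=2^4*5^1= 80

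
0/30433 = 0 = 0.00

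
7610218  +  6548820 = 14159038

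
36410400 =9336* 3900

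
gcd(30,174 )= 6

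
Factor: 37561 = 37561^1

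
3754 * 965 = 3622610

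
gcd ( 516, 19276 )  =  4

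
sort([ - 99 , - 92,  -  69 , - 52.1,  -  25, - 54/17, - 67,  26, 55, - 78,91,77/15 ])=[-99, - 92, - 78, - 69,-67, - 52.1,- 25,  -  54/17,77/15,  26, 55, 91]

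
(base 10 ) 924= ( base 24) 1ec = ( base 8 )1634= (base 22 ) 1K0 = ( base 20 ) 264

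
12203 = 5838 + 6365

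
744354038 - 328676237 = 415677801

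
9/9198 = 1/1022 =0.00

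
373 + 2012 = 2385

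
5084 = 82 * 62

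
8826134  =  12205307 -3379173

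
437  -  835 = - 398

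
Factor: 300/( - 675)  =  -4/9= - 2^2*3^( -2) 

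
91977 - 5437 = 86540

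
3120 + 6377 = 9497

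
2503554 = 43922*57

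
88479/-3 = - 29493 + 0/1 = - 29493.00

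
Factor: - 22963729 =-23^1*998423^1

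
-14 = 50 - 64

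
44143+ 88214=132357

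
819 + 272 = 1091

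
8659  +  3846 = 12505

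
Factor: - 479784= - 2^3 * 3^1* 19991^1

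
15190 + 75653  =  90843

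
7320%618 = 522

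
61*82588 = 5037868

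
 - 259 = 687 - 946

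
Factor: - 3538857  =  -3^1 * 7^1*43^1*3919^1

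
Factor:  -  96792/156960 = -2^(  -  2 )*3^( -1 )*5^(-1 )*37^1 = -37/60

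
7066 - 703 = 6363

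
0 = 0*2950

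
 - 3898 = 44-3942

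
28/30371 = 28/30371 = 0.00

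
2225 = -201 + 2426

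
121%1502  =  121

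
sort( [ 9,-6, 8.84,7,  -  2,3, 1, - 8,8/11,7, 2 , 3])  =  [-8,-6, - 2,8/11, 1,  2, 3,3,7, 7, 8.84,9 ] 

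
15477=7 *2211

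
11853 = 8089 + 3764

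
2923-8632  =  -5709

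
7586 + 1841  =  9427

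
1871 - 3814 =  - 1943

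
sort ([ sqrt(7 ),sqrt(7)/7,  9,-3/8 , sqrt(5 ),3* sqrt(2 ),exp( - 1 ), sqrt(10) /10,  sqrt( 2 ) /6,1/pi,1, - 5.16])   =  [  -  5.16, - 3/8,sqrt ( 2) /6, sqrt( 10) /10,1/pi, exp( - 1 ),sqrt(7)/7, 1,sqrt( 5),sqrt( 7), 3*sqrt( 2),  9 ]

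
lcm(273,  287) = 11193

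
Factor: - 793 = - 13^1*61^1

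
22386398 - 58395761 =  - 36009363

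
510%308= 202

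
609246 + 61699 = 670945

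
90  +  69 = 159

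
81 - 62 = 19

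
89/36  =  2+ 17/36= 2.47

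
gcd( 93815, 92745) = 5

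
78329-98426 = -20097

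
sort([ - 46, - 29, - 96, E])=[ - 96, - 46, - 29,E ]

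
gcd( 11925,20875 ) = 25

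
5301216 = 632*8388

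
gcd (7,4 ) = 1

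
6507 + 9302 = 15809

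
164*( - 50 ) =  - 8200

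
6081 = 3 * 2027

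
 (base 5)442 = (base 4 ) 1322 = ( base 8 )172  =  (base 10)122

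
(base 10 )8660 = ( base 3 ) 102212202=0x21d4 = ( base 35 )72F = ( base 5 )234120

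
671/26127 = 671/26127= 0.03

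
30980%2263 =1561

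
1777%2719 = 1777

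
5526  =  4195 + 1331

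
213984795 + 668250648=882235443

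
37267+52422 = 89689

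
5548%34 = 6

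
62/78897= 62/78897 = 0.00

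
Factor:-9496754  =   - 2^1*4748377^1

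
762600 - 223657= 538943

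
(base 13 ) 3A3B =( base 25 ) D86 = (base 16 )208B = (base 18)17CF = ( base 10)8331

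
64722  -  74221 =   -  9499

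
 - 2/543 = - 1+541/543=- 0.00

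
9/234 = 1/26 = 0.04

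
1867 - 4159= - 2292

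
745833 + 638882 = 1384715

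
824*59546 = 49065904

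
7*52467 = 367269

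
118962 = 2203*54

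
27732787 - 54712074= - 26979287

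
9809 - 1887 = 7922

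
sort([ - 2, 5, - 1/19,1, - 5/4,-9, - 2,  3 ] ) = [-9,-2,-2,-5/4,-1/19,1, 3, 5 ]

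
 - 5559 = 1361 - 6920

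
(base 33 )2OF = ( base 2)101110101001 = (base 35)2FA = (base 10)2985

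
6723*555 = 3731265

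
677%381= 296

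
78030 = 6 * 13005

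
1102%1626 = 1102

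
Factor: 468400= 2^4*5^2*1171^1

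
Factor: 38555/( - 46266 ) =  - 2^ ( - 1 )*3^(  -  1)* 5^1 = - 5/6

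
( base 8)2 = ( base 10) 2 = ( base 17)2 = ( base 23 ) 2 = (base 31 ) 2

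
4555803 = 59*77217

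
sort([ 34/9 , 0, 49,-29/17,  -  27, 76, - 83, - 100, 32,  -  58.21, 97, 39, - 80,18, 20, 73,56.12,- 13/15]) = [ - 100,-83, - 80, - 58.21, - 27,-29/17, - 13/15,  0, 34/9,18, 20,32,39, 49, 56.12,  73,76,97]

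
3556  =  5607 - 2051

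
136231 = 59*2309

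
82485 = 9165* 9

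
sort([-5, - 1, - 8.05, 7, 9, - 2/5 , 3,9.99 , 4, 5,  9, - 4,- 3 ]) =[-8.05, - 5, - 4, - 3, - 1,-2/5,3,  4, 5,7, 9,9,9.99]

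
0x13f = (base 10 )319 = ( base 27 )BM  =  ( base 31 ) A9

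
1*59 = 59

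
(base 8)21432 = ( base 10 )8986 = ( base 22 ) ICA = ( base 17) 1E1A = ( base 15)29E1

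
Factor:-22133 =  - 22133^1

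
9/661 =9/661=0.01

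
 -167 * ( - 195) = 32565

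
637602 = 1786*357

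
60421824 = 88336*684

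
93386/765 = 93386/765= 122.07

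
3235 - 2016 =1219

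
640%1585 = 640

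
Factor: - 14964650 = - 2^1*5^2*37^1 * 8089^1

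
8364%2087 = 16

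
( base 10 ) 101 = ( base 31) 38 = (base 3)10202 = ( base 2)1100101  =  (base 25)41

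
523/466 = 523/466 =1.12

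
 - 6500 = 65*( - 100 )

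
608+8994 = 9602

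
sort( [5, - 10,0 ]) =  [ - 10, 0, 5]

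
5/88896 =5/88896 = 0.00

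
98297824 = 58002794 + 40295030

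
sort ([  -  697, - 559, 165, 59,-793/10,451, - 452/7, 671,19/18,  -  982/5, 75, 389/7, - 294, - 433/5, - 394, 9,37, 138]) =[-697,  -  559, - 394, - 294,-982/5,-433/5,-793/10, - 452/7,19/18,9,37,389/7, 59, 75 , 138,165,451,671 ] 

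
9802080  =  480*20421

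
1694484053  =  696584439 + 997899614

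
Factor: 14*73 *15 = 2^1*3^1 * 5^1*7^1*73^1 = 15330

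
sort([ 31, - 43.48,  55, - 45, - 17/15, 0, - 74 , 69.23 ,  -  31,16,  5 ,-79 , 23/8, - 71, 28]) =[-79 , - 74, - 71,- 45, - 43.48, - 31, - 17/15, 0 , 23/8, 5, 16, 28 , 31, 55, 69.23]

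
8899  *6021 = 53580879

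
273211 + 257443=530654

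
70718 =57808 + 12910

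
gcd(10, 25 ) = 5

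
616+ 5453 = 6069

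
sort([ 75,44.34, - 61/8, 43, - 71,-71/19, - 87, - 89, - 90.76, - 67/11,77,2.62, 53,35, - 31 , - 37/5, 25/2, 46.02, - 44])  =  [-90.76, - 89, - 87,-71, - 44,  -  31, - 61/8,  -  37/5, - 67/11,-71/19, 2.62, 25/2,35, 43, 44.34,46.02, 53, 75,  77]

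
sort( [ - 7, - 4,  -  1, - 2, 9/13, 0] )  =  [ -7, - 4, -2 , -1,0,9/13 ]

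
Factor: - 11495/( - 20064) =55/96 = 2^ ( - 5)*3^(-1)*5^1*11^1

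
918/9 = 102 = 102.00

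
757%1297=757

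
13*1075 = 13975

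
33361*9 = 300249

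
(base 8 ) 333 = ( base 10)219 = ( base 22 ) 9l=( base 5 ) 1334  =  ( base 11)18a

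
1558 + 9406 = 10964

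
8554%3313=1928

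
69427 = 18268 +51159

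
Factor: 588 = 2^2 * 3^1*7^2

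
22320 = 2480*9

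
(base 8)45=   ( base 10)37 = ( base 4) 211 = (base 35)12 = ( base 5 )122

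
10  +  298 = 308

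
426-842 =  - 416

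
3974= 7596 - 3622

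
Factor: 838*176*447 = 65927136 = 2^5*3^1*11^1*149^1*419^1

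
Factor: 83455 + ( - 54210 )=5^1*5849^1  =  29245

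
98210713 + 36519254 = 134729967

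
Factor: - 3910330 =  - 2^1* 5^1 *127^1 * 3079^1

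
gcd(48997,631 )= 1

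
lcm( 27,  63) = 189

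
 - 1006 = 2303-3309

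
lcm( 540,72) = 1080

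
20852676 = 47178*442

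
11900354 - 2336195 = 9564159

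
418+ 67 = 485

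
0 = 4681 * 0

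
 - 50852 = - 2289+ - 48563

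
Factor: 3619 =7^1*11^1*47^1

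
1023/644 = 1  +  379/644 = 1.59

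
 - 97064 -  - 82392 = -14672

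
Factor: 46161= 3^2*23^1*223^1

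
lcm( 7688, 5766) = 23064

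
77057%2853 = 26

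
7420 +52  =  7472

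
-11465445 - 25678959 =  - 37144404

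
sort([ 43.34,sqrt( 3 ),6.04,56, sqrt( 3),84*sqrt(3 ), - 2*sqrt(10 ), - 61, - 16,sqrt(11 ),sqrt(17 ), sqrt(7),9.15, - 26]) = [ - 61 , - 26, - 16,-2*sqrt( 10 ),sqrt (3 ),sqrt( 3),sqrt(7 ),sqrt( 11 ), sqrt(17),  6.04, 9.15,43.34, 56, 84 *sqrt( 3) ]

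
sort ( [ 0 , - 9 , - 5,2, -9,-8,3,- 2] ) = [- 9, - 9, -8, - 5,-2,0, 2, 3]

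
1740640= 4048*430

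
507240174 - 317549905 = 189690269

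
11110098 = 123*90326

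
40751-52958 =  - 12207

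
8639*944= 8155216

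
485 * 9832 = 4768520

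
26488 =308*86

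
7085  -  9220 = -2135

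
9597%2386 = 53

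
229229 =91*2519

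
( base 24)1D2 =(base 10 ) 890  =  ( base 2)1101111010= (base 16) 37A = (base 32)RQ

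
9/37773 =1/4197 = 0.00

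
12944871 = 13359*969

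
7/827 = 7/827 = 0.01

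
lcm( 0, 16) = 0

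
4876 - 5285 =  - 409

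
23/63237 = 23/63237  =  0.00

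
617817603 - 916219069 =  - 298401466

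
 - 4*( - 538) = 2152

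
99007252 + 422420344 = 521427596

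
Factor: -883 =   -  883^1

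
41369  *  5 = 206845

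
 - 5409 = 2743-8152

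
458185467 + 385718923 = 843904390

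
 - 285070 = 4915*( - 58 ) 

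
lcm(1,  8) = 8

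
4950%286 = 88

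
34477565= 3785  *9109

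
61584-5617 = 55967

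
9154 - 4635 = 4519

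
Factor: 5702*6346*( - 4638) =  - 167825529096 = -2^3*3^1*19^1*167^1*773^1*2851^1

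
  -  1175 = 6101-7276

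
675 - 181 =494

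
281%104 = 73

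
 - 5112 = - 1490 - 3622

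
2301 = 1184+1117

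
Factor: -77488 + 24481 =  - 53007 = - 3^1*17669^1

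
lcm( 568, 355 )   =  2840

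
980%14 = 0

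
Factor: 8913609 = 3^2*227^1*4363^1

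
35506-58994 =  - 23488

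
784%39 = 4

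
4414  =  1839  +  2575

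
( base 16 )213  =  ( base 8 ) 1023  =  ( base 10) 531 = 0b1000010011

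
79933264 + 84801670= 164734934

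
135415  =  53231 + 82184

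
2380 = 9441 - 7061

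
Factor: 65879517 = 3^1*11^1*19^1*105071^1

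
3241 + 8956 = 12197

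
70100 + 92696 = 162796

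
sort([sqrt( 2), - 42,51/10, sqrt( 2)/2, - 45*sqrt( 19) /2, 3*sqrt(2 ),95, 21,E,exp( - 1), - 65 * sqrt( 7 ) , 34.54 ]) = [ - 65*sqrt (7), - 45  *sqrt( 19 )/2, - 42 , exp( - 1), sqrt ( 2) /2 , sqrt (2),E,3 * sqrt ( 2),51/10,21 , 34.54,95]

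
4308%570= 318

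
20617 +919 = 21536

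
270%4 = 2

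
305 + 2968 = 3273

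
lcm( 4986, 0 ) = 0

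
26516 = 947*28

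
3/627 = 1/209 = 0.00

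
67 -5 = 62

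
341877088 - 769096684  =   - 427219596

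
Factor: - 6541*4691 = -30683831 = -31^1*211^1 *4691^1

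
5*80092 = 400460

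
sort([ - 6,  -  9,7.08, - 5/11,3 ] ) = [ - 9,-6, - 5/11,3,7.08 ]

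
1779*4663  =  8295477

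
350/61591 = 350/61591 = 0.01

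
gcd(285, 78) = 3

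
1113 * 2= 2226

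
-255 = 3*(  -  85)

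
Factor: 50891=50891^1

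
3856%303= 220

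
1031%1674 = 1031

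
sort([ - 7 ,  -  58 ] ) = [ - 58,-7 ] 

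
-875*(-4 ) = 3500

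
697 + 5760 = 6457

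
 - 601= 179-780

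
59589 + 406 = 59995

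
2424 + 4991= 7415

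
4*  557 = 2228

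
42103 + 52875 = 94978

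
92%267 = 92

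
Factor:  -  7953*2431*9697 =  - 187479305871 =- 3^1*11^2*13^1*17^1*241^1*9697^1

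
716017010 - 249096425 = 466920585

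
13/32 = 13/32 = 0.41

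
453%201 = 51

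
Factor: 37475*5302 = 198692450 = 2^1 * 5^2*11^1*241^1*1499^1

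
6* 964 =5784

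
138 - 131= 7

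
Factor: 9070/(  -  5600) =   -  907/560 = - 2^ (- 4)*5^(-1)*7^( - 1 )*907^1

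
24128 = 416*58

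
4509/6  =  751 + 1/2 = 751.50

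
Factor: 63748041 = 3^1*7^1*139^1 * 21839^1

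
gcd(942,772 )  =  2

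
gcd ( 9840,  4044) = 12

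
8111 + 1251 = 9362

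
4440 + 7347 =11787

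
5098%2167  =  764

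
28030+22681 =50711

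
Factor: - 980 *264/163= -258720/163 =- 2^5*3^1*5^1*7^2 * 11^1*163^( - 1 )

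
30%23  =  7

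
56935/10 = 5693 + 1/2 = 5693.50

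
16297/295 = 55 + 72/295=55.24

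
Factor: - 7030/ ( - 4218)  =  5/3= 3^( - 1)*5^1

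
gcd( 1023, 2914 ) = 31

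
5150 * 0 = 0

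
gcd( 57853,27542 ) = 1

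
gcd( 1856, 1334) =58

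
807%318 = 171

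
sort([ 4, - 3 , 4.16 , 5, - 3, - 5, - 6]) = [ - 6, - 5, - 3,  -  3, 4, 4.16,  5]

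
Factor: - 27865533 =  - 3^1*17^1*19^1*149^1*193^1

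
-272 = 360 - 632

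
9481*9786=92781066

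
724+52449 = 53173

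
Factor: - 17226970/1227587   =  -2^1*5^1*17^( - 1)* 41^1 * 42017^1*72211^ ( - 1 )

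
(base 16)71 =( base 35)38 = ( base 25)4D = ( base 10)113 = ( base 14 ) 81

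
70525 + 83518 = 154043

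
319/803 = 29/73= 0.40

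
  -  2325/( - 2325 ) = 1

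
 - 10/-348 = 5/174 = 0.03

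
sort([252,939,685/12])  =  [ 685/12,252,939 ] 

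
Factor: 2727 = 3^3 * 101^1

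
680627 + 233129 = 913756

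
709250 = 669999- -39251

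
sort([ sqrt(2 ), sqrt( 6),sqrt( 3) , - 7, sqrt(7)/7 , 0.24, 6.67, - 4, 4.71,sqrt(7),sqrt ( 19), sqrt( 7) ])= [ - 7, - 4, 0.24, sqrt( 7) /7, sqrt (2),  sqrt (3),  sqrt(6),sqrt(7),sqrt (7), sqrt( 19),4.71, 6.67 ] 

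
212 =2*106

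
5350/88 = 60 + 35/44 = 60.80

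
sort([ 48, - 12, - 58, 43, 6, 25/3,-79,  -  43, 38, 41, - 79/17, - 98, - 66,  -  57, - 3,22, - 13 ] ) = [-98 , - 79, - 66,-58,-57,-43, - 13, - 12,  -  79/17, - 3, 6, 25/3, 22, 38,41, 43, 48] 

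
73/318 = 73/318 = 0.23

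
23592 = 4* 5898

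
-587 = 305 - 892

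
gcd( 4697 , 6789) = 1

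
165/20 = 8 + 1/4 = 8.25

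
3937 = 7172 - 3235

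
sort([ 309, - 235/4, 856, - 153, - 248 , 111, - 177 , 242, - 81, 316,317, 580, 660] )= [ - 248, - 177, - 153, - 81, - 235/4,111,242,309, 316, 317, 580, 660, 856]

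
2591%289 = 279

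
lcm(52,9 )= 468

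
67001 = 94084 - 27083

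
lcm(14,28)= 28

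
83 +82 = 165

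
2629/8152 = 2629/8152 = 0.32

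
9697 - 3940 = 5757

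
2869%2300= 569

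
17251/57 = 17251/57 = 302.65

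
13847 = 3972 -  - 9875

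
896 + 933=1829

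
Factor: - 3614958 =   -  2^1 * 3^2*47^1*4273^1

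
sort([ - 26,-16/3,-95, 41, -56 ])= [ - 95, - 56, - 26, -16/3,41]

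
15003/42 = 357+3/14  =  357.21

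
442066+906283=1348349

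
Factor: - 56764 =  - 2^2*23^1*617^1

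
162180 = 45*3604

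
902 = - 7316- - 8218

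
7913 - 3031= 4882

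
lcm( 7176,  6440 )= 251160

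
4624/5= 924+ 4/5 = 924.80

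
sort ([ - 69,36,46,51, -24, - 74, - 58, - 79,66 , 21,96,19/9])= [ -79, - 74, - 69, - 58, - 24,19/9, 21,36,46 , 51,  66, 96]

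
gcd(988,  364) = 52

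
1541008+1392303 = 2933311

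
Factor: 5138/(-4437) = - 2^1*3^( - 2)*7^1 * 17^( - 1)*29^( - 1)*367^1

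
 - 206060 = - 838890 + 632830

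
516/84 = 43/7 = 6.14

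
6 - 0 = 6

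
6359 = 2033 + 4326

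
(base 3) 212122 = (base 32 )JU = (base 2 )1001111110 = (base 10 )638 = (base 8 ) 1176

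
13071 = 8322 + 4749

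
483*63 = 30429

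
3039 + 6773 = 9812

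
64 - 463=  -399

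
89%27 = 8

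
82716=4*20679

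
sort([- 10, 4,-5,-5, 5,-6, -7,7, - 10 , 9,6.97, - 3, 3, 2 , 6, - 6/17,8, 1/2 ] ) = [  -  10, - 10, - 7, - 6,-5, - 5,  -  3, - 6/17, 1/2,2,3,4,5, 6,6.97, 7,  8,9 ]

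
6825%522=39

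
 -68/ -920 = 17/230 = 0.07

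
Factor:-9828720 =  - 2^4 * 3^2*5^1*11^1 * 17^1*73^1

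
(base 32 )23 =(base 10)67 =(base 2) 1000011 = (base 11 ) 61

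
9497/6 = 9497/6 = 1582.83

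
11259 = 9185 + 2074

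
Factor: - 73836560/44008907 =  - 2^4 * 5^1*7^1*79^1 * 1669^1*44008907^( - 1 )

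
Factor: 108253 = 103^1*1051^1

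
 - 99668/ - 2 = 49834+0/1 = 49834.00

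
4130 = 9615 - 5485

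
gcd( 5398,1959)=1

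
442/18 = 221/9 = 24.56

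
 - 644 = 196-840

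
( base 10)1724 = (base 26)2e8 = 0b11010111100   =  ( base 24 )2NK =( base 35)1E9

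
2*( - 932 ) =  - 1864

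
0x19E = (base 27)F9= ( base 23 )i0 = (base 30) DO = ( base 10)414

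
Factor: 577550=2^1*5^2*11551^1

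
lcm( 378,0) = 0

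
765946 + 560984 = 1326930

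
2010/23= 2010/23 = 87.39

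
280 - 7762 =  - 7482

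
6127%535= 242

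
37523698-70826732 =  - 33303034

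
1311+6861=8172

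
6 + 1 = 7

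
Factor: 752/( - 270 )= - 2^3*3^( - 3)*5^( - 1)*47^1 = - 376/135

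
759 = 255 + 504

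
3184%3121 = 63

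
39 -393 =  - 354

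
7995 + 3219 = 11214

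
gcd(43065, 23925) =4785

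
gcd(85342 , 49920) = 2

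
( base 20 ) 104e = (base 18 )16HC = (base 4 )1332132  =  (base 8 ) 17636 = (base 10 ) 8094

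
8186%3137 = 1912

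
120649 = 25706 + 94943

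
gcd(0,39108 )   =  39108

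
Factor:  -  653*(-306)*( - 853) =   -  170444754 = -2^1 * 3^2*  17^1*653^1*853^1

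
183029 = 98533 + 84496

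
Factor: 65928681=3^3*7^1*13^1*26833^1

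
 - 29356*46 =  - 1350376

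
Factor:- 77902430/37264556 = - 2^( - 1) * 5^1*7^( - 1)* 101^( - 1)*13177^( - 1 ) * 7790243^1=- 38951215/18632278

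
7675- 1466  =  6209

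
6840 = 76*90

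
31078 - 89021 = -57943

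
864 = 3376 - 2512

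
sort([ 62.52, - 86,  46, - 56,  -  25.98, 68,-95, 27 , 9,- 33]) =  [ - 95, - 86, - 56, - 33, - 25.98,9, 27, 46 , 62.52,  68]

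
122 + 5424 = 5546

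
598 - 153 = 445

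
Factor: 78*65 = 2^1 * 3^1*5^1*13^2 = 5070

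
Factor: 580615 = 5^1 * 7^1*53^1*313^1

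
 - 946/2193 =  - 22/51 =-  0.43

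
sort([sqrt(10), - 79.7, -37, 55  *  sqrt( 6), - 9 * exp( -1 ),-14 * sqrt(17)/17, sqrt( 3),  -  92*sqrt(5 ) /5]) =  [ - 79.7, - 92*sqrt( 5)/5, - 37 , - 14*sqrt(17) /17, - 9*exp(-1 ), sqrt(3), sqrt(10),55 * sqrt( 6 ) ] 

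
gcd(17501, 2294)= 37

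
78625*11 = 864875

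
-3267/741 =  - 1089/247 = - 4.41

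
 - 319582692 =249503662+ - 569086354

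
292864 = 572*512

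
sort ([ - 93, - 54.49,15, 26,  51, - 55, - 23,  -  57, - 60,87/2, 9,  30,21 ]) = [-93, - 60,- 57 , - 55, - 54.49, - 23, 9,15, 21, 26,  30,87/2,  51 ] 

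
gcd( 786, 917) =131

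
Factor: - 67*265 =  - 5^1 *53^1*67^1 =- 17755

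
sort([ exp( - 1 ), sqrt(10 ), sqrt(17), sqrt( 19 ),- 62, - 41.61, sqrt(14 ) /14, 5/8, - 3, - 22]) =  [  -  62, - 41.61,- 22, - 3,sqrt( 14)/14, exp(-1),  5/8 , sqrt(10) , sqrt(17 ), sqrt( 19 )]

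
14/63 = 2/9  =  0.22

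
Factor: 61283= 61283^1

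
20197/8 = 20197/8 = 2524.62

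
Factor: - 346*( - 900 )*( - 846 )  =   - 263444400 = - 2^4*3^4*5^2*47^1*173^1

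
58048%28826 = 396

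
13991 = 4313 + 9678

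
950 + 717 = 1667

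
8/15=8/15 = 0.53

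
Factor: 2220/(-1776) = -2^ ( - 2 )*5^1 = -5/4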